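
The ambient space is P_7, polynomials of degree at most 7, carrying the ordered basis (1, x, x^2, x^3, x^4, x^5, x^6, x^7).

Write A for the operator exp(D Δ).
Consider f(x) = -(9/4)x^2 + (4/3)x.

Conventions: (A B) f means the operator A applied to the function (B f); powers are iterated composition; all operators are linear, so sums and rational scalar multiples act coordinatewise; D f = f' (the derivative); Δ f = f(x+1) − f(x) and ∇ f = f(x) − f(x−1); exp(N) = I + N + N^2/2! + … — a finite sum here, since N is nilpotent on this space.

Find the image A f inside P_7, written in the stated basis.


order-1 term: -9/2
the series for exp(D Δ) f terminates at order 1
exp(D Δ) f = -(9/4)x^2 + (4/3)x - 9/2

g(x) = -(9/4)x^2 + (4/3)x - 9/2


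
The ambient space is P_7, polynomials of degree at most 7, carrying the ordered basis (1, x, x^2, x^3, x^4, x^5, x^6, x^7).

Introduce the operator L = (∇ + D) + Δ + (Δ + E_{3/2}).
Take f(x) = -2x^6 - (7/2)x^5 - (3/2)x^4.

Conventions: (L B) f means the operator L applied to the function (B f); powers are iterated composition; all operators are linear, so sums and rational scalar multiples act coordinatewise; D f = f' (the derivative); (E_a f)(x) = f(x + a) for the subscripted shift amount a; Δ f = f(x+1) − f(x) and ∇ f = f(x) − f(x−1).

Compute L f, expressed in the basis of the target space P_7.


∇ f = -12x^5 + (25/2)x^4 - 11x^3 + 4x^2 - (1/2)x
D f = -12x^5 - (35/2)x^4 - 6x^3
(∇ + D) f = -24x^5 - 5x^4 - 17x^3 + 4x^2 - (1/2)x
Δ f = -12x^5 - (95/2)x^4 - 81x^3 - 74x^2 - (71/2)x - 7
Δ f = -12x^5 - (95/2)x^4 - 81x^3 - 74x^2 - (71/2)x - 7
E_{3/2} f = -2x^6 - (43/2)x^5 - (381/4)x^4 - (891/4)x^3 - (1161/4)x^2 - (6399/32)x - 3645/64
(Δ + E_{3/2}) f = -2x^6 - (67/2)x^5 - (571/4)x^4 - (1215/4)x^3 - (1457/4)x^2 - (7535/32)x - 4093/64
((∇ + D) + Δ + (Δ + E_{3/2})) f = -2x^6 - (139/2)x^5 - (781/4)x^4 - (1607/4)x^3 - (1737/4)x^2 - (8687/32)x - 4541/64

g(x) = -2x^6 - (139/2)x^5 - (781/4)x^4 - (1607/4)x^3 - (1737/4)x^2 - (8687/32)x - 4541/64


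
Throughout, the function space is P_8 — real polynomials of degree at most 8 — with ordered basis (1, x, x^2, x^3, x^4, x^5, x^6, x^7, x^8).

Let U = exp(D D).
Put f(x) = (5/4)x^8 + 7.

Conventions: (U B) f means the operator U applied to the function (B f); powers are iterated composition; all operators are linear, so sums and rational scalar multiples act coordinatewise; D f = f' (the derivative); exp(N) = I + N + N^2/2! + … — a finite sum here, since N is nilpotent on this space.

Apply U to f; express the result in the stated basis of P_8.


order-1 term: 70x^6
order-2 term: 1050x^4
order-3 term: 4200x^2
order-4 term: 2100
the series for exp(D D) f terminates at order 4
exp(D D) f = (5/4)x^8 + 70x^6 + 1050x^4 + 4200x^2 + 2107

the image equals g(x) = (5/4)x^8 + 70x^6 + 1050x^4 + 4200x^2 + 2107


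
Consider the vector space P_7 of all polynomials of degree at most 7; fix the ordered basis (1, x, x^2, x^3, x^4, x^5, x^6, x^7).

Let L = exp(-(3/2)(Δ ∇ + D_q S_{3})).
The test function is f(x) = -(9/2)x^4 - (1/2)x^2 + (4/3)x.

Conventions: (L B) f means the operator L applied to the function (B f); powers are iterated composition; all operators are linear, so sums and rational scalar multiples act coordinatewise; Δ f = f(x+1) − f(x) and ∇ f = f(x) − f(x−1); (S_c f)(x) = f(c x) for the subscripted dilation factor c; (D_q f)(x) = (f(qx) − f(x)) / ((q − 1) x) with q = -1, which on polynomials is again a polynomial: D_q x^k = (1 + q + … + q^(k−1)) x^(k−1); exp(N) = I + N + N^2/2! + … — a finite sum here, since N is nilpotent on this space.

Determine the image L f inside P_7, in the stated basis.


the result is g(x) = -(9/2)x^4 + (161/2)x^2 + (4/3)x - 225/2

order-1 term: 81x^2 + 9
order-2 term: -243/2
the series for exp(-(3/2)(Δ ∇ + D_q S_{3})) f terminates at order 2
exp(-(3/2)(Δ ∇ + D_q S_{3})) f = -(9/2)x^4 + (161/2)x^2 + (4/3)x - 225/2


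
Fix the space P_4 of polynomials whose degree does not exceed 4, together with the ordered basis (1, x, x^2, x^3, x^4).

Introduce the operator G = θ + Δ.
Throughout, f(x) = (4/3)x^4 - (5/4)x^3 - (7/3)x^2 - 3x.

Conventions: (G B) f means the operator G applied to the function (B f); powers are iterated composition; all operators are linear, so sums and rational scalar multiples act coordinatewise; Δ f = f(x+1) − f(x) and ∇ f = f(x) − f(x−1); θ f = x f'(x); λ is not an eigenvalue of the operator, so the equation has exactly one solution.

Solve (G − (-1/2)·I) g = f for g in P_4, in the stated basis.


g(x) = (8/27)x^4 - (263/378)x^3 - (17/21)x^2 - (181/567)x + 1733/567

write g with unknown coordinates in the stated basis and equate coefficients in (G − (-1/2)·I) g = f
solving from the highest basis element down gives g = (8/27)x^4 - (263/378)x^3 - (17/21)x^2 - (181/567)x + 1733/567
check: G g = (32/27)x^4 - (341/378)x^3 - (27/14)x^2 - (3221/1134)x - 1733/1134
so G g − (-1/2)·g = (4/3)x^4 - (5/4)x^3 - (7/3)x^2 - 3x = f ✓


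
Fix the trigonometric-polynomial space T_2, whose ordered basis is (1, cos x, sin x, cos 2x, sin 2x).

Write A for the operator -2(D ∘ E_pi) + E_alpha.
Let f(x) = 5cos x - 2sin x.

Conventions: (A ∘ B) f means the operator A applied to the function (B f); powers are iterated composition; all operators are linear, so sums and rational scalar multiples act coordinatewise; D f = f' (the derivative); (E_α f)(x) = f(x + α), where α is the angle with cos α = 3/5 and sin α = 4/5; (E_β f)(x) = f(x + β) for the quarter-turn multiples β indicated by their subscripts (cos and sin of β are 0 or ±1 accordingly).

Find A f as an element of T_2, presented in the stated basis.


the image equals g(x) = -(13/5)cos x - (76/5)sin x

E_pi f = -5cos x + 2sin x
D E_pi f = 2cos x + 5sin x
(-2(D ∘ E_pi)) f = -4cos x - 10sin x
E_alpha f = (7/5)cos x - (26/5)sin x
(-2(D ∘ E_pi) + E_alpha) f = -(13/5)cos x - (76/5)sin x


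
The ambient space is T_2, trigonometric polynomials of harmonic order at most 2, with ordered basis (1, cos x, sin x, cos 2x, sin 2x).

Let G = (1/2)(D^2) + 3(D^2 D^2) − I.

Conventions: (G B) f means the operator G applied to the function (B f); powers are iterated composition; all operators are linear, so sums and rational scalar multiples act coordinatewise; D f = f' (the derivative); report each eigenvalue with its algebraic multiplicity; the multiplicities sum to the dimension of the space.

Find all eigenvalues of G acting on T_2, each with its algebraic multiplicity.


λ = -1 (multiplicity 1), λ = 3/2 (multiplicity 2), λ = 45 (multiplicity 2)

image of 1: -1
image of cos x: (3/2)cos x
image of sin x: (3/2)sin x
image of cos 2x: 45cos 2x
image of sin 2x: 45sin 2x
the matrix is diagonal; its diagonal is (-1, 3/2, 3/2, 45, 45)
for a triangular matrix the eigenvalues are the diagonal entries, with algebraic multiplicity their repetition count


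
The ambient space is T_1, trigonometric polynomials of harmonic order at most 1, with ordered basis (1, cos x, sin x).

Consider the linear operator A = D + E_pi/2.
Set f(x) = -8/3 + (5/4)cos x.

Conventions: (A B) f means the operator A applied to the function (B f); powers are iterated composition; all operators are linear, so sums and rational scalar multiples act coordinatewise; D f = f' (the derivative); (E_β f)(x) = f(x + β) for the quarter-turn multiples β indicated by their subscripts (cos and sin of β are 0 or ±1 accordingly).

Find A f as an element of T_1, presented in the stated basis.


the image equals g(x) = -8/3 - (5/2)sin x

D f = -(5/4)sin x
E_pi/2 f = -8/3 - (5/4)sin x
(D + E_pi/2) f = -8/3 - (5/2)sin x


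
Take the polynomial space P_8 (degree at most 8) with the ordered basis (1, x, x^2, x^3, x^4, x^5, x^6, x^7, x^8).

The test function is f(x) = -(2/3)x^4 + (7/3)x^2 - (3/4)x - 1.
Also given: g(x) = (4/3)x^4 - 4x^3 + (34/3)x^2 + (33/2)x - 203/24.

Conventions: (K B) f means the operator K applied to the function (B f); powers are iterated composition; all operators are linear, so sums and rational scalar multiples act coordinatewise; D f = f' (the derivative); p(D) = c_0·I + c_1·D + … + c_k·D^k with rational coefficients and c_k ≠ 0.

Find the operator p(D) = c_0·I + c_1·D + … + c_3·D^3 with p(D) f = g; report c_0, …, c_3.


D^0 f = -(2/3)x^4 + (7/3)x^2 - (3/4)x - 1
D^1 f = -(8/3)x^3 + (14/3)x - 3/4
D^2 f = -8x^2 + 14/3
D^3 f = -16x
matching coefficients of g against c_0 f + c_1 Df + … from the top degree down determines the c_i
solution: c_0 = -2, c_1 = 3/2, c_2 = -2, c_3 = -1/2

p(D) = -2·I + (3/2)·D − 2·D^2 − (1/2)·D^3, i.e. c_0 = -2, c_1 = 3/2, c_2 = -2, c_3 = -1/2


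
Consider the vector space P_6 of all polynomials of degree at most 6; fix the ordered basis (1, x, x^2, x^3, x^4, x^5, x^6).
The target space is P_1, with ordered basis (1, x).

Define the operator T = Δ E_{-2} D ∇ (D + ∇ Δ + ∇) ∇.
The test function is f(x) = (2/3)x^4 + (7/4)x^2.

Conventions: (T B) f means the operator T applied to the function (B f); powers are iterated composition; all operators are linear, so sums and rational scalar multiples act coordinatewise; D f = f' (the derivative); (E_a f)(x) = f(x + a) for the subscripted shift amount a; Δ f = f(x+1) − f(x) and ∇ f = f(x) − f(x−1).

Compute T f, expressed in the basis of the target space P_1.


∇ f = (8/3)x^3 - 4x^2 + (37/6)x - 29/12
D ∇ f = 8x^2 - 8x + 37/6
Δ ∇ f = 8x^2 + 29/6
∇ Δ ∇ f = 16x - 8
∇ ∇ f = 8x^2 - 16x + 77/6
(D + ∇ Δ + ∇) ∇ f = 16x^2 - 8x + 11
∇ (D + ∇ Δ + ∇) ∇ f = 32x - 24
D ∇ (D + ∇ Δ + ∇) ∇ f = 32
E_{-2} D ∇ (D + ∇ Δ + ∇) ∇ f = 32
Δ (E_{-2} D ∇) (D + ∇ Δ + ∇) ∇ f = 0

g(x) = 0


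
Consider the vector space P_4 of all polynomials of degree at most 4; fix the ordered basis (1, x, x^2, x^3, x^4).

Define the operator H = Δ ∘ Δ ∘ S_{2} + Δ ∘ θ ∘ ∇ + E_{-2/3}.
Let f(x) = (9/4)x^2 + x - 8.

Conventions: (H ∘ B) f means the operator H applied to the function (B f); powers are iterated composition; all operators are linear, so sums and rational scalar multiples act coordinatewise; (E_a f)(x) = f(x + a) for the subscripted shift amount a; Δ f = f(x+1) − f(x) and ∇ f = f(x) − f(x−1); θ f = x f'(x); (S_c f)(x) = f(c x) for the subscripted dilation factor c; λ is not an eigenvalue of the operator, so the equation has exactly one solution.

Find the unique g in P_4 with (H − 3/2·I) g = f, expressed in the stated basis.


the image equals g(x) = -(9/2)x^2 + 10x - 274/3

write g with unknown coordinates in the stated basis and equate coefficients in (H − 3/2·I) g = f
solving from the highest basis element down gives g = -(9/2)x^2 + 10x - 274/3
check: H g = -(9/2)x^2 + 16x - 145
so H g − 3/2·g = (9/4)x^2 + x - 8 = f ✓


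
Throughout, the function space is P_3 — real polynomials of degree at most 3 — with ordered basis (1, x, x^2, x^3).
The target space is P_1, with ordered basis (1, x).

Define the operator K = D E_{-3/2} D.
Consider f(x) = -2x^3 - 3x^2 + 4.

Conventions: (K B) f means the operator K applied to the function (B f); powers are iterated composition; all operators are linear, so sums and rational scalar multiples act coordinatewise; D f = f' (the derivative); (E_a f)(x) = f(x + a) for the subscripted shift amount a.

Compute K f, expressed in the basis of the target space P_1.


D f = -6x^2 - 6x
E_{-3/2} D f = -6x^2 + 12x - 9/2
D E_{-3/2} D f = -12x + 12

the image equals g(x) = -12x + 12


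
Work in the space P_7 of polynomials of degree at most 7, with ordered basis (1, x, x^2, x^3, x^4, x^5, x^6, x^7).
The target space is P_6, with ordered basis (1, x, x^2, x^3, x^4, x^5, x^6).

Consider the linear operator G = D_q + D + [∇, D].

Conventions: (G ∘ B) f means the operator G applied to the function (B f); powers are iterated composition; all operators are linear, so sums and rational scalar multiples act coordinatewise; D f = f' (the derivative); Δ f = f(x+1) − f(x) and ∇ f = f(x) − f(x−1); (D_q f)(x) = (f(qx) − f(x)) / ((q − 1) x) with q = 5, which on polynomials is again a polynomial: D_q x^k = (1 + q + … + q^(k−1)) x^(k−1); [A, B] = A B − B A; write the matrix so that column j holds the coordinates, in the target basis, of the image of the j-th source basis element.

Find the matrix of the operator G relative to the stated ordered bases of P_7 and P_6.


image of 1: 0
image of x: 2
image of x^2: 8x
image of x^3: 34x^2
image of x^4: 160x^3
image of x^5: 786x^4
image of x^6: 3912x^5
image of x^7: 19538x^6
each image's coordinates form column j of the matrix

the matrix is [[0, 2, 0, 0, 0, 0, 0, 0]; [0, 0, 8, 0, 0, 0, 0, 0]; [0, 0, 0, 34, 0, 0, 0, 0]; [0, 0, 0, 0, 160, 0, 0, 0]; [0, 0, 0, 0, 0, 786, 0, 0]; [0, 0, 0, 0, 0, 0, 3912, 0]; [0, 0, 0, 0, 0, 0, 0, 19538]] (rows listed top to bottom)


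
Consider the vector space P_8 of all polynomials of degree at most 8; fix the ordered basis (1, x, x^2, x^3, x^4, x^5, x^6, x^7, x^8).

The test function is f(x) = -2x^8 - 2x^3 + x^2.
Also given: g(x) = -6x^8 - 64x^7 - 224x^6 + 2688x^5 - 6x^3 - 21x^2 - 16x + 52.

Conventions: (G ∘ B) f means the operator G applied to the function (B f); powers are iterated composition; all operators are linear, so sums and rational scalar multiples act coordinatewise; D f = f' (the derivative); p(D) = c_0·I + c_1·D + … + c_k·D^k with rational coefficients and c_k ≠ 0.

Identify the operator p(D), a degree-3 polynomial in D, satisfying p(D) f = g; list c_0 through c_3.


D^0 f = -2x^8 - 2x^3 + x^2
D^1 f = -16x^7 - 6x^2 + 2x
D^2 f = -112x^6 - 12x + 2
D^3 f = -672x^5 - 12
matching coefficients of g against c_0 f + c_1 Df + … from the top degree down determines the c_i
solution: c_0 = 3, c_1 = 4, c_2 = 2, c_3 = -4

c_0 = 3, c_1 = 4, c_2 = 2, c_3 = -4


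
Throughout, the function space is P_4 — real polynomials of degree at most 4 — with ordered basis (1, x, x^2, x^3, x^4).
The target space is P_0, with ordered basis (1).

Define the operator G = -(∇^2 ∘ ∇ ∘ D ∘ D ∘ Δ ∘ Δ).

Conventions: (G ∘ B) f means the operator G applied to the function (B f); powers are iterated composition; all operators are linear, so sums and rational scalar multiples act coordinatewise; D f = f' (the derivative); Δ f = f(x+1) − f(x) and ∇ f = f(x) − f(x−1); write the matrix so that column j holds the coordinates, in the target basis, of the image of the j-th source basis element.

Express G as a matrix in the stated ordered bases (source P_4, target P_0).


image of 1: 0
image of x: 0
image of x^2: 0
image of x^3: 0
image of x^4: 0
each image's coordinates form column j of the matrix

the matrix is [[0, 0, 0, 0, 0]] (rows listed top to bottom)


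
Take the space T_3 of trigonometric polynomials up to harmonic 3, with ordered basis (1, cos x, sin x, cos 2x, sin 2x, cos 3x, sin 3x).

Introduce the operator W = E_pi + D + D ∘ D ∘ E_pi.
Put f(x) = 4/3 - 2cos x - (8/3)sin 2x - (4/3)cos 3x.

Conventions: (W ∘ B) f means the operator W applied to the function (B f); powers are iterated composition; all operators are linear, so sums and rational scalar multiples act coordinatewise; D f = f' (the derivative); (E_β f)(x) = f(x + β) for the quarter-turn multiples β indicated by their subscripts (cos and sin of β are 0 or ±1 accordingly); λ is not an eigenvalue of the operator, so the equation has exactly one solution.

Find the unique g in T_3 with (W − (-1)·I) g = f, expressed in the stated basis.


write g with unknown coordinates in the stated basis and equate coefficients in (W − (-1)·I) g = f
solving from the highest basis element down gives g = 2/3 - cos x - sin x + (2/3)cos 2x + (2/3)sin 2x - (2/15)cos 3x - (2/45)sin 3x
check: W g = 2/3 - cos x + sin x - (2/3)cos 2x - (10/3)sin 2x - (6/5)cos 3x + (2/45)sin 3x
so W g − (-1)·g = 4/3 - 2cos x - (8/3)sin 2x - (4/3)cos 3x = f ✓

the result is g(x) = 2/3 - cos x - sin x + (2/3)cos 2x + (2/3)sin 2x - (2/15)cos 3x - (2/45)sin 3x


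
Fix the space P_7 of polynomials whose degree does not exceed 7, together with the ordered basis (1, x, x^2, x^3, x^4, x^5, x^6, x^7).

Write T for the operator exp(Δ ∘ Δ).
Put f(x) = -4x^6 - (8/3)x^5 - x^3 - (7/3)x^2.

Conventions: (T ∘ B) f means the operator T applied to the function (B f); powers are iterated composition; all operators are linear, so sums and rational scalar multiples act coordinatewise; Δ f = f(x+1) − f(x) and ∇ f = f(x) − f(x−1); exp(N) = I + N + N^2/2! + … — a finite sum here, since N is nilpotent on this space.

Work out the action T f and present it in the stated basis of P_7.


the image equals g(x) = -4x^6 - (8/3)x^5 - 120x^4 - (1603/3)x^3 - (5167/3)x^2 - (11858/3)x - 12776/3

order-1 term: -120x^4 - (1600/3)x^3 - 1000x^2 - (2738/3)x - 1016/3
order-2 term: -720x^2 - 3040x - 3440
order-3 term: -480
the series for exp(Δ ∘ Δ) f terminates at order 3
exp(Δ ∘ Δ) f = -4x^6 - (8/3)x^5 - 120x^4 - (1603/3)x^3 - (5167/3)x^2 - (11858/3)x - 12776/3


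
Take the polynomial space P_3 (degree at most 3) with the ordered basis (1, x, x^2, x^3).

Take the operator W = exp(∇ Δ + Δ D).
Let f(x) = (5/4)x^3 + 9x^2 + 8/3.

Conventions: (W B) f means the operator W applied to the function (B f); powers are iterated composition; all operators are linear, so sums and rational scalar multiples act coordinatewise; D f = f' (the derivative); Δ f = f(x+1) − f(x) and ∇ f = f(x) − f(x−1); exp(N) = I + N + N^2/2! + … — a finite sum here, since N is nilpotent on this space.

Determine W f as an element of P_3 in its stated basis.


order-1 term: 15x + 159/4
the series for exp(∇ Δ + Δ D) f terminates at order 1
exp(∇ Δ + Δ D) f = (5/4)x^3 + 9x^2 + 15x + 509/12

g(x) = (5/4)x^3 + 9x^2 + 15x + 509/12


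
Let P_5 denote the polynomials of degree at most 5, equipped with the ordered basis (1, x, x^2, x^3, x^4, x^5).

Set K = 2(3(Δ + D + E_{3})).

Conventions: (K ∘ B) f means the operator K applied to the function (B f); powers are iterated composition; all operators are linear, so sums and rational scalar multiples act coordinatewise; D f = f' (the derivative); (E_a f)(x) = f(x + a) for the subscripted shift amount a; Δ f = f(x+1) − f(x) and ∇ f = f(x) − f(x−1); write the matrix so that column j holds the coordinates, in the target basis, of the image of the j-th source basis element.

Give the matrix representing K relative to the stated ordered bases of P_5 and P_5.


the matrix is [[6, 30, 60, 168, 492, 1464]; [0, 6, 60, 180, 672, 2460]; [0, 0, 6, 90, 360, 1680]; [0, 0, 0, 6, 120, 600]; [0, 0, 0, 0, 6, 150]; [0, 0, 0, 0, 0, 6]] (rows listed top to bottom)

image of 1: 6
image of x: 6x + 30
image of x^2: 6x^2 + 60x + 60
image of x^3: 6x^3 + 90x^2 + 180x + 168
image of x^4: 6x^4 + 120x^3 + 360x^2 + 672x + 492
image of x^5: 6x^5 + 150x^4 + 600x^3 + 1680x^2 + 2460x + 1464
each image's coordinates form column j of the matrix


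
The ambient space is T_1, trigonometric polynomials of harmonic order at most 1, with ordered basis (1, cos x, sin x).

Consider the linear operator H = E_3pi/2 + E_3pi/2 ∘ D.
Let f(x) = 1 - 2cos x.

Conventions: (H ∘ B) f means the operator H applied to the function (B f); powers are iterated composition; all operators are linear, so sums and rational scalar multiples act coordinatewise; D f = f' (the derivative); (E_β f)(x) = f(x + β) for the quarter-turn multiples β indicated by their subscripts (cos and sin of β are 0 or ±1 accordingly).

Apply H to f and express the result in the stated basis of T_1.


E_3pi/2 f = 1 - 2sin x
D f = 2sin x
E_3pi/2 D f = -2cos x
(E_3pi/2 + E_3pi/2 ∘ D) f = 1 - 2cos x - 2sin x

g(x) = 1 - 2cos x - 2sin x


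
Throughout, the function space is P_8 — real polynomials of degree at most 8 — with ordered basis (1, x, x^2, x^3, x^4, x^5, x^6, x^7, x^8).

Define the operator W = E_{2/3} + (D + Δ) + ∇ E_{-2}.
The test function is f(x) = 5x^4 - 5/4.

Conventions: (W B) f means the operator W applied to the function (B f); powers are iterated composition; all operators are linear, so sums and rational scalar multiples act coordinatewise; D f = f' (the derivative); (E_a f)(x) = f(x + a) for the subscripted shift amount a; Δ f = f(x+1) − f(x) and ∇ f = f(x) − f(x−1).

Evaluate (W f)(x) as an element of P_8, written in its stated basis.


E_{2/3} f = 5x^4 + (40/3)x^3 + (40/3)x^2 + (160/27)x - 85/324
D f = 20x^3
Δ f = 20x^3 + 30x^2 + 20x + 5
(D + Δ) f = 40x^3 + 30x^2 + 20x + 5
E_{-2} f = 5x^4 - 40x^3 + 120x^2 - 160x + 315/4
∇ E_{-2} f = 20x^3 - 150x^2 + 380x - 325
(E_{2/3} + (D + Δ) + ∇ E_{-2}) f = 5x^4 + (220/3)x^3 - (320/3)x^2 + (10960/27)x - 103765/324

the image equals g(x) = 5x^4 + (220/3)x^3 - (320/3)x^2 + (10960/27)x - 103765/324


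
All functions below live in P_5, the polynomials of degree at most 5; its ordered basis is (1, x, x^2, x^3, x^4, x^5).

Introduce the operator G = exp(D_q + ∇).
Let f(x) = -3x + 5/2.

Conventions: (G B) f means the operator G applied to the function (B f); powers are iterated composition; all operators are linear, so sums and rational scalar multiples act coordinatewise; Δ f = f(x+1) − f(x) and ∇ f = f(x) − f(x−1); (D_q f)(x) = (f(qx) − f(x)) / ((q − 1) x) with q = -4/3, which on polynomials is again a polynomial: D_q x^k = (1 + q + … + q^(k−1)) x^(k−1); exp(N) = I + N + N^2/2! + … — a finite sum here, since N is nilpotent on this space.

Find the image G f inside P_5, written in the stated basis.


order-1 term: -6
the series for exp(D_q + ∇) f terminates at order 1
exp(D_q + ∇) f = -3x - 7/2

the result is g(x) = -3x - 7/2


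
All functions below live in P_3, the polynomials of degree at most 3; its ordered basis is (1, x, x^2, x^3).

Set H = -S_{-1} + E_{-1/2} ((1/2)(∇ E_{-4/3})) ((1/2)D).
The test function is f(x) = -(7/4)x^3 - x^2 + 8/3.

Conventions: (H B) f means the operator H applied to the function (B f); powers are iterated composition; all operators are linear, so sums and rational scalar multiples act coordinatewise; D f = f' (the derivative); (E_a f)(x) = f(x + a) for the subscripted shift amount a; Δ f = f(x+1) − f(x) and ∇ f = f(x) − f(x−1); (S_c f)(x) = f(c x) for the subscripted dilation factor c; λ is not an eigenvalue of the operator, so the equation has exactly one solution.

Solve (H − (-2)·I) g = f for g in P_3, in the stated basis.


write g with unknown coordinates in the stated basis and equate coefficients in (H − (-2)·I) g = f
solving from the highest basis element down gives g = -(7/12)x^3 - x^2 + (7/24)x + 9/8
check: H g = -(7/12)x^3 + x^2 - (7/12)x + 5/12
so H g − (-2)·g = -(7/4)x^3 - x^2 + 8/3 = f ✓

the result is g(x) = -(7/12)x^3 - x^2 + (7/24)x + 9/8


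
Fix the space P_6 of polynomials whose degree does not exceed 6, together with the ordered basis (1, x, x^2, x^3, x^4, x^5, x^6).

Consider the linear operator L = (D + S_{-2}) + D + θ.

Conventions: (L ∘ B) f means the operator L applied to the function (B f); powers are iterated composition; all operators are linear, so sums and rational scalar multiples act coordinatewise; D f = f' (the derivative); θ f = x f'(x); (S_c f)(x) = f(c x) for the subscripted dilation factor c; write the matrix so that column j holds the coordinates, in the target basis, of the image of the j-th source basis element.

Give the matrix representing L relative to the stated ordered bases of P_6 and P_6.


image of 1: 1
image of x: -x + 2
image of x^2: 6x^2 + 4x
image of x^3: -5x^3 + 6x^2
image of x^4: 20x^4 + 8x^3
image of x^5: -27x^5 + 10x^4
image of x^6: 70x^6 + 12x^5
each image's coordinates form column j of the matrix

the matrix is [[1, 2, 0, 0, 0, 0, 0]; [0, -1, 4, 0, 0, 0, 0]; [0, 0, 6, 6, 0, 0, 0]; [0, 0, 0, -5, 8, 0, 0]; [0, 0, 0, 0, 20, 10, 0]; [0, 0, 0, 0, 0, -27, 12]; [0, 0, 0, 0, 0, 0, 70]] (rows listed top to bottom)


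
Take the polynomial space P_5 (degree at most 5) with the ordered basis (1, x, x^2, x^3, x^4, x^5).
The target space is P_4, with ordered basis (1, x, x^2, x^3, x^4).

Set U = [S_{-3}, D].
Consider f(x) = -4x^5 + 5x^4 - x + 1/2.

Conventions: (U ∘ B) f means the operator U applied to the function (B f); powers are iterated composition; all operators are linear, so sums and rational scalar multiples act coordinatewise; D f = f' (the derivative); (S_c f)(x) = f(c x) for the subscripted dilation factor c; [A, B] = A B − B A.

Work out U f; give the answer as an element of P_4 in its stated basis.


D f = -20x^4 + 20x^3 - 1
S_{-3} D f = -1620x^4 - 540x^3 - 1
S_{-3} f = 972x^5 + 405x^4 + 3x + 1/2
D S_{-3} f = 4860x^4 + 1620x^3 + 3
[S_{-3}, D] f = -6480x^4 - 2160x^3 - 4

g(x) = -6480x^4 - 2160x^3 - 4


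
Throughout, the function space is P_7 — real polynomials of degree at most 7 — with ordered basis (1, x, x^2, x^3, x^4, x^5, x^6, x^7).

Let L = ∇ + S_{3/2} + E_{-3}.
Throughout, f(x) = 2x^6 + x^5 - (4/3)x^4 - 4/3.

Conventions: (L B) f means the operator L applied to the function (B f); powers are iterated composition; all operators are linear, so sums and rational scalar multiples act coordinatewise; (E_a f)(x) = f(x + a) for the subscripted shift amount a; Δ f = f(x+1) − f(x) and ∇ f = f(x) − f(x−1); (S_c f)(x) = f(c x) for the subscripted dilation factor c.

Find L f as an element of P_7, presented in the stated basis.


∇ f = 12x^5 - 25x^4 + (74/3)x^3 - 12x^2 + (5/3)x + 1/3
S_{3/2} f = (729/32)x^6 + (243/32)x^5 - (27/4)x^4 - 4/3
E_{-3} f = 2x^6 - 35x^5 + (761/3)x^4 - 974x^3 + 2088x^2 - 2367x + 3317/3
(∇ + S_{3/2} + E_{-3}) f = (793/32)x^6 - (493/32)x^5 + (2663/12)x^4 - (2848/3)x^3 + 2076x^2 - (7096/3)x + 3314/3

the image equals g(x) = (793/32)x^6 - (493/32)x^5 + (2663/12)x^4 - (2848/3)x^3 + 2076x^2 - (7096/3)x + 3314/3


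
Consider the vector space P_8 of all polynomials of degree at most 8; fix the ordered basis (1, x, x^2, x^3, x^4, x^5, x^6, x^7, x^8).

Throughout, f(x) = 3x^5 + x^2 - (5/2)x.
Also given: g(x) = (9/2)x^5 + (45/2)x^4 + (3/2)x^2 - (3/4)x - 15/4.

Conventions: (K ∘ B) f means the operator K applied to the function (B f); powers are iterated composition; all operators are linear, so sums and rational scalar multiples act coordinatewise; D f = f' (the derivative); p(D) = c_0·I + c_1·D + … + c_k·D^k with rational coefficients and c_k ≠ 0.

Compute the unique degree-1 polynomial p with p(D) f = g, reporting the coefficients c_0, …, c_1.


p(D) = (3/2)·I + (3/2)·D, i.e. c_0 = 3/2, c_1 = 3/2

D^0 f = 3x^5 + x^2 - (5/2)x
D^1 f = 15x^4 + 2x - 5/2
matching coefficients of g against c_0 f + c_1 Df + … from the top degree down determines the c_i
solution: c_0 = 3/2, c_1 = 3/2


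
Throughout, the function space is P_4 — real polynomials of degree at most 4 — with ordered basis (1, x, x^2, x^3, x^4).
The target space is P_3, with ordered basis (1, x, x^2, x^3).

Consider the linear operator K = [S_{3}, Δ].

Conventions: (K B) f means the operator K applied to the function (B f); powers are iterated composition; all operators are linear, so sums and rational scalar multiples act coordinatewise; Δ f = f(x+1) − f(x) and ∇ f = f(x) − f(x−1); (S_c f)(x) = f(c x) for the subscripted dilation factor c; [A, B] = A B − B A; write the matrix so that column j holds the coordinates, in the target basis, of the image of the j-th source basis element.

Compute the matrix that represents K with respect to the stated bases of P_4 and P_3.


image of 1: 0
image of x: -2
image of x^2: -12x - 8
image of x^3: -54x^2 - 72x - 26
image of x^4: -216x^3 - 432x^2 - 312x - 80
each image's coordinates form column j of the matrix

the matrix is [[0, -2, -8, -26, -80]; [0, 0, -12, -72, -312]; [0, 0, 0, -54, -432]; [0, 0, 0, 0, -216]] (rows listed top to bottom)


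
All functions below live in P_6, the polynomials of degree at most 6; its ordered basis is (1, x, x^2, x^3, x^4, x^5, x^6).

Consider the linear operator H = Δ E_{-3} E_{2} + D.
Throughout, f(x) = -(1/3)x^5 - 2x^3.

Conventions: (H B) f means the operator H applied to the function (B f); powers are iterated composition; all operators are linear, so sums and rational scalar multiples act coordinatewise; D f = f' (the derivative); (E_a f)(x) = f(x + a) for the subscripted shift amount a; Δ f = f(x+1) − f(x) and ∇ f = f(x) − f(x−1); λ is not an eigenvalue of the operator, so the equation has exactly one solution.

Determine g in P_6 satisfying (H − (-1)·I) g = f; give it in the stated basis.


write g with unknown coordinates in the stated basis and equate coefficients in (H − (-1)·I) g = f
solving from the highest basis element down gives g = -(1/3)x^5 + (10/3)x^4 - 32x^3 + (646/3)x^2 - (2917/3)x + 6587/3
check: H g = -(10/3)x^4 + 30x^3 - (646/3)x^2 + (2917/3)x - 6587/3
so H g − (-1)·g = -(1/3)x^5 - 2x^3 = f ✓

the result is g(x) = -(1/3)x^5 + (10/3)x^4 - 32x^3 + (646/3)x^2 - (2917/3)x + 6587/3


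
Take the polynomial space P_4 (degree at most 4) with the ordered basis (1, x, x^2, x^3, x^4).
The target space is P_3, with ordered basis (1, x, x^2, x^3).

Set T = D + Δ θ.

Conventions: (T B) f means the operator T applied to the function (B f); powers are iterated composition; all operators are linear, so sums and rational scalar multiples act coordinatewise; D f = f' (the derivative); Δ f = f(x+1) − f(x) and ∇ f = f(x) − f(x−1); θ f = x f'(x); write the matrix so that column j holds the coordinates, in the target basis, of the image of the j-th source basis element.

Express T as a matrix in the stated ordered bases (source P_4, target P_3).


the matrix is [[0, 2, 2, 3, 4]; [0, 0, 6, 9, 16]; [0, 0, 0, 12, 24]; [0, 0, 0, 0, 20]] (rows listed top to bottom)

image of 1: 0
image of x: 2
image of x^2: 6x + 2
image of x^3: 12x^2 + 9x + 3
image of x^4: 20x^3 + 24x^2 + 16x + 4
each image's coordinates form column j of the matrix


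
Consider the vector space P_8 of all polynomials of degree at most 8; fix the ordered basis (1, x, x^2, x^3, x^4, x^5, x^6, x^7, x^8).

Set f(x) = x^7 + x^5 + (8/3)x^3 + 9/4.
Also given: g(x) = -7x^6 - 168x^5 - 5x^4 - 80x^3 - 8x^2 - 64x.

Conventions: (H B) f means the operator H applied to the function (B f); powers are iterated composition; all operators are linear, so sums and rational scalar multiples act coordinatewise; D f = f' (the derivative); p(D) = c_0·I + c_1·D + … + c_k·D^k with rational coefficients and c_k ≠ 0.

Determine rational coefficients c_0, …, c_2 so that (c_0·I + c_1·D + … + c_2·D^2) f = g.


D^0 f = x^7 + x^5 + (8/3)x^3 + 9/4
D^1 f = 7x^6 + 5x^4 + 8x^2
D^2 f = 42x^5 + 20x^3 + 16x
matching coefficients of g against c_0 f + c_1 Df + … from the top degree down determines the c_i
solution: c_0 = 0, c_1 = -1, c_2 = -4

c_0 = 0, c_1 = -1, c_2 = -4


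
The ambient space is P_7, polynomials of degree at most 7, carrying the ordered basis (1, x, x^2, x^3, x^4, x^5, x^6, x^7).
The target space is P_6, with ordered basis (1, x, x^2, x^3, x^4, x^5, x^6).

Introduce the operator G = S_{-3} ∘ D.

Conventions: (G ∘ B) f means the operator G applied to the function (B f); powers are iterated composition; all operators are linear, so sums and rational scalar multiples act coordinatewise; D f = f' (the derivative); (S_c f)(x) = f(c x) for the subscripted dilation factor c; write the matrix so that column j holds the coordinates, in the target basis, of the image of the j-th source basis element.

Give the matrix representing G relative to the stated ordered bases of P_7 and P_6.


image of 1: 0
image of x: 1
image of x^2: -6x
image of x^3: 27x^2
image of x^4: -108x^3
image of x^5: 405x^4
image of x^6: -1458x^5
image of x^7: 5103x^6
each image's coordinates form column j of the matrix

the matrix is [[0, 1, 0, 0, 0, 0, 0, 0]; [0, 0, -6, 0, 0, 0, 0, 0]; [0, 0, 0, 27, 0, 0, 0, 0]; [0, 0, 0, 0, -108, 0, 0, 0]; [0, 0, 0, 0, 0, 405, 0, 0]; [0, 0, 0, 0, 0, 0, -1458, 0]; [0, 0, 0, 0, 0, 0, 0, 5103]] (rows listed top to bottom)


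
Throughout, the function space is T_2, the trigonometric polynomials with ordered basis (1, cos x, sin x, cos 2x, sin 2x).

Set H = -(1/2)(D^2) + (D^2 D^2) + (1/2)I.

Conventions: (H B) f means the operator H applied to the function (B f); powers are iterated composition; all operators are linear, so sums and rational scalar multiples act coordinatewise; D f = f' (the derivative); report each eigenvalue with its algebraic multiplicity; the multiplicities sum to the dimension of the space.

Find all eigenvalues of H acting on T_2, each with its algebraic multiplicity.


λ = 1/2 (multiplicity 1), λ = 2 (multiplicity 2), λ = 37/2 (multiplicity 2)

image of 1: 1/2
image of cos x: 2cos x
image of sin x: 2sin x
image of cos 2x: (37/2)cos 2x
image of sin 2x: (37/2)sin 2x
the matrix is diagonal; its diagonal is (1/2, 2, 2, 37/2, 37/2)
for a triangular matrix the eigenvalues are the diagonal entries, with algebraic multiplicity their repetition count


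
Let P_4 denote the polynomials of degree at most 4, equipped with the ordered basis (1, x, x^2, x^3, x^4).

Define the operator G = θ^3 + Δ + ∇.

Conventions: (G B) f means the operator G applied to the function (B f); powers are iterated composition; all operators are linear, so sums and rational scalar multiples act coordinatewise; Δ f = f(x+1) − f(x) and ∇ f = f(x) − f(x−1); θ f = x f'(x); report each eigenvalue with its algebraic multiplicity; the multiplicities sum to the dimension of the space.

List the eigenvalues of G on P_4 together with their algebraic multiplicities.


image of 1: 0
image of x: x + 2
image of x^2: 8x^2 + 4x
image of x^3: 27x^3 + 6x^2 + 2
image of x^4: 64x^4 + 8x^3 + 8x
the matrix is upper triangular; its diagonal is (0, 1, 8, 27, 64)
for a triangular matrix the eigenvalues are the diagonal entries, with algebraic multiplicity their repetition count

λ = 0 (multiplicity 1), λ = 1 (multiplicity 1), λ = 8 (multiplicity 1), λ = 27 (multiplicity 1), λ = 64 (multiplicity 1)


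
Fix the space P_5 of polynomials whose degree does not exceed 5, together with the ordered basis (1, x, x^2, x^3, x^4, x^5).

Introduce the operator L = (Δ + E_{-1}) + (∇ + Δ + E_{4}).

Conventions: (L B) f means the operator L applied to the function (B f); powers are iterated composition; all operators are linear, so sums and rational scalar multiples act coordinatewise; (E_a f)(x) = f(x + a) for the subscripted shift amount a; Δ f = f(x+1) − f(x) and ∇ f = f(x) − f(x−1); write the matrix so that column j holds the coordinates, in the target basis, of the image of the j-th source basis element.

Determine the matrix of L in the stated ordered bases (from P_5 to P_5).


image of 1: 2
image of x: 2x + 6
image of x^2: 2x^2 + 12x + 18
image of x^3: 2x^3 + 18x^2 + 54x + 66
image of x^4: 2x^4 + 24x^3 + 108x^2 + 264x + 258
image of x^5: 2x^5 + 30x^4 + 180x^3 + 660x^2 + 1290x + 1026
each image's coordinates form column j of the matrix

the matrix is [[2, 6, 18, 66, 258, 1026]; [0, 2, 12, 54, 264, 1290]; [0, 0, 2, 18, 108, 660]; [0, 0, 0, 2, 24, 180]; [0, 0, 0, 0, 2, 30]; [0, 0, 0, 0, 0, 2]] (rows listed top to bottom)


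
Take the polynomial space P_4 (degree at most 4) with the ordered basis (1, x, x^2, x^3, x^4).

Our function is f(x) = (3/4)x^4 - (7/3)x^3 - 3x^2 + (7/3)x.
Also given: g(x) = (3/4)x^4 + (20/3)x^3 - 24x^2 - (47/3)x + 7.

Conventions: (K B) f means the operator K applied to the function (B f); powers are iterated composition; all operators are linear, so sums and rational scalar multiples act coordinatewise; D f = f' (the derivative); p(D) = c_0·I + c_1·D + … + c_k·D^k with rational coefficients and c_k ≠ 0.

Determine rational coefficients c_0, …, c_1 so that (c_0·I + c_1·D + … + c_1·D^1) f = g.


p(D) = I + 3·D, i.e. c_0 = 1, c_1 = 3

D^0 f = (3/4)x^4 - (7/3)x^3 - 3x^2 + (7/3)x
D^1 f = 3x^3 - 7x^2 - 6x + 7/3
matching coefficients of g against c_0 f + c_1 Df + … from the top degree down determines the c_i
solution: c_0 = 1, c_1 = 3


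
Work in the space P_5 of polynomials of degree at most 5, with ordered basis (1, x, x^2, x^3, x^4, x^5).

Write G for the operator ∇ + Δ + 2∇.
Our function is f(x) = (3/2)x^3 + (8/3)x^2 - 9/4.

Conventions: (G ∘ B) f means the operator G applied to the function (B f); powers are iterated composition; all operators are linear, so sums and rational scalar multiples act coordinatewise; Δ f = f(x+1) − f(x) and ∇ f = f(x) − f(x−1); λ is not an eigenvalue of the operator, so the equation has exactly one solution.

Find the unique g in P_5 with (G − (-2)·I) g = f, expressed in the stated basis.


write g with unknown coordinates in the stated basis and equate coefficients in (G − (-2)·I) g = f
solving from the highest basis element down gives g = (3/4)x^3 - (19/6)x^2 + (179/12)x - 285/8
check: G g = 9x^2 - (179/6)x + 69
so G g − (-2)·g = (3/2)x^3 + (8/3)x^2 - 9/4 = f ✓

g(x) = (3/4)x^3 - (19/6)x^2 + (179/12)x - 285/8


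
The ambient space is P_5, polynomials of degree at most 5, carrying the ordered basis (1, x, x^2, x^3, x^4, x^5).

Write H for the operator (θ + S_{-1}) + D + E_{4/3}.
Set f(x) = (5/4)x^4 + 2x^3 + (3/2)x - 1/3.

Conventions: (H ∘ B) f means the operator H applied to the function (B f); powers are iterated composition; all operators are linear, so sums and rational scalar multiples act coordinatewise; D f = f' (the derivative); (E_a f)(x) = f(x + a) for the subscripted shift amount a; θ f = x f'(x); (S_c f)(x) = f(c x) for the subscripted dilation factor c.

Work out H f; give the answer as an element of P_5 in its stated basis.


θ f = 5x^4 + 6x^3 + (3/2)x
S_{-1} f = (5/4)x^4 - 2x^3 - (3/2)x - 1/3
(θ + S_{-1}) f = (25/4)x^4 + 4x^3 - 1/3
D f = 5x^3 + 6x^2 + 3/2
E_{4/3} f = (5/4)x^4 + (26/3)x^3 + (64/3)x^2 + (1297/54)x + 839/81
((θ + S_{-1}) + D + E_{4/3}) f = (15/2)x^4 + (53/3)x^3 + (82/3)x^2 + (1297/54)x + 1867/162

the image equals g(x) = (15/2)x^4 + (53/3)x^3 + (82/3)x^2 + (1297/54)x + 1867/162


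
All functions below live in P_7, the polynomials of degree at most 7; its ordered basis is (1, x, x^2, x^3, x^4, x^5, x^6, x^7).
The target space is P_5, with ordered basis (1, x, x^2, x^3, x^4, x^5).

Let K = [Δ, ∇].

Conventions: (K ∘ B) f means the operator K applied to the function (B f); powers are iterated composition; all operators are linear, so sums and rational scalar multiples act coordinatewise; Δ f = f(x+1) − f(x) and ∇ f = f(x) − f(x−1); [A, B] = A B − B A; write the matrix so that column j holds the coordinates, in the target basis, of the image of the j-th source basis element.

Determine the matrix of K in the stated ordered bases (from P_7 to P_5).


image of 1: 0
image of x: 0
image of x^2: 0
image of x^3: 0
image of x^4: 0
image of x^5: 0
image of x^6: 0
image of x^7: 0
each image's coordinates form column j of the matrix

the matrix is [[0, 0, 0, 0, 0, 0, 0, 0]; [0, 0, 0, 0, 0, 0, 0, 0]; [0, 0, 0, 0, 0, 0, 0, 0]; [0, 0, 0, 0, 0, 0, 0, 0]; [0, 0, 0, 0, 0, 0, 0, 0]; [0, 0, 0, 0, 0, 0, 0, 0]] (rows listed top to bottom)


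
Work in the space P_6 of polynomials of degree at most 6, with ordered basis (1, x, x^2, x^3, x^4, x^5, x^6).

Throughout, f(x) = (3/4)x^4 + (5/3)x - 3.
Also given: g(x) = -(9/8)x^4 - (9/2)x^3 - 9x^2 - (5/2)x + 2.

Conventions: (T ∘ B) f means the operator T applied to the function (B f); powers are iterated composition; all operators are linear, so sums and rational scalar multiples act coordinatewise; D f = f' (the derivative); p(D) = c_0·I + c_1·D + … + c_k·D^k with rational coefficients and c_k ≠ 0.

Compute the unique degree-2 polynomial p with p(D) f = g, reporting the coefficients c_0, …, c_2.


c_0 = -3/2, c_1 = -3/2, c_2 = -1

D^0 f = (3/4)x^4 + (5/3)x - 3
D^1 f = 3x^3 + 5/3
D^2 f = 9x^2
matching coefficients of g against c_0 f + c_1 Df + … from the top degree down determines the c_i
solution: c_0 = -3/2, c_1 = -3/2, c_2 = -1


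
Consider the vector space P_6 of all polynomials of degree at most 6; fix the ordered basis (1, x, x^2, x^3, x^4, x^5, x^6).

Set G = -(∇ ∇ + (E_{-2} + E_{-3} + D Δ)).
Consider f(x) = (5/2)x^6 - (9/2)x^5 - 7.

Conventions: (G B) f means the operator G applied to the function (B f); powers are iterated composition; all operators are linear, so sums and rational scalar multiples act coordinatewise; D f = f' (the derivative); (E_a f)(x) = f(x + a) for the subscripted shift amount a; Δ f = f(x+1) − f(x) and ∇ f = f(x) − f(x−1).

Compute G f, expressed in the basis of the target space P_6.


the result is g(x) = -5x^6 + 84x^5 - 750x^4 + 2665x^3 - (12045/2)x^2 + (14175/2)x - 6977/2

∇ f = 15x^5 - 60x^4 + 95x^3 - (165/2)x^2 + (75/2)x - 7
∇ ∇ f = 75x^4 - 390x^3 + 795x^2 - 765x + 290
E_{-2} f = (5/2)x^6 - (69/2)x^5 + 195x^4 - 580x^3 + 960x^2 - 840x + 297
E_{-3} f = (5/2)x^6 - (99/2)x^5 + 405x^4 - 1755x^3 + (8505/2)x^2 - (10935/2)x + 2909
Δ f = 15x^5 + 15x^4 + 5x^3 - (15/2)x^2 - (15/2)x - 2
D Δ f = 75x^4 + 60x^3 + 15x^2 - 15x - 15/2
(E_{-2} + E_{-3} + D Δ) f = 5x^6 - 84x^5 + 675x^4 - 2275x^3 + (10455/2)x^2 - (12645/2)x + 6397/2
(∇ ∇ + (E_{-2} + E_{-3} + D Δ)) f = 5x^6 - 84x^5 + 750x^4 - 2665x^3 + (12045/2)x^2 - (14175/2)x + 6977/2
(-(∇ ∇ + (E_{-2} + E_{-3} + D Δ))) f = -5x^6 + 84x^5 - 750x^4 + 2665x^3 - (12045/2)x^2 + (14175/2)x - 6977/2
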